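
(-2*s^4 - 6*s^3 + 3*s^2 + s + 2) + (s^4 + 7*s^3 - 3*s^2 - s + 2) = -s^4 + s^3 + 4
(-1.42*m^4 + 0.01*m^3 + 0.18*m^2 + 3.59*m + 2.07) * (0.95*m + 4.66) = -1.349*m^5 - 6.6077*m^4 + 0.2176*m^3 + 4.2493*m^2 + 18.6959*m + 9.6462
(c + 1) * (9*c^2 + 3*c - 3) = 9*c^3 + 12*c^2 - 3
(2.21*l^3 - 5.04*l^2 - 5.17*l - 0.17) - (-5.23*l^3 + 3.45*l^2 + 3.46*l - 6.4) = 7.44*l^3 - 8.49*l^2 - 8.63*l + 6.23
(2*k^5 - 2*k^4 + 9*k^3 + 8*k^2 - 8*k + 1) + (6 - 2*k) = 2*k^5 - 2*k^4 + 9*k^3 + 8*k^2 - 10*k + 7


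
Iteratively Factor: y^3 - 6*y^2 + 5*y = (y - 5)*(y^2 - y) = (y - 5)*(y - 1)*(y)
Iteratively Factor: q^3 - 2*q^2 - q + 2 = (q + 1)*(q^2 - 3*q + 2) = (q - 1)*(q + 1)*(q - 2)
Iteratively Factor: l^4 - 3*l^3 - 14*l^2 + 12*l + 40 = (l + 2)*(l^3 - 5*l^2 - 4*l + 20) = (l - 5)*(l + 2)*(l^2 - 4) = (l - 5)*(l - 2)*(l + 2)*(l + 2)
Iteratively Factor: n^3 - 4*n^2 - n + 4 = (n - 4)*(n^2 - 1) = (n - 4)*(n - 1)*(n + 1)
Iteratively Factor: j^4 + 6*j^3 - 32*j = (j)*(j^3 + 6*j^2 - 32) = j*(j + 4)*(j^2 + 2*j - 8) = j*(j + 4)^2*(j - 2)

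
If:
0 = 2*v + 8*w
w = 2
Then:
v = -8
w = 2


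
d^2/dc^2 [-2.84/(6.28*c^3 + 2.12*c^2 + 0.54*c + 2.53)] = ((107.0112*c + 12.0416)*(6.28*c^3 + 2.12*c^2 + 0.54*c + 2.53) - 2.84*(18.84*c^2 + 4.24*c + 0.54)*(37.68*c^2 + 8.48*c + 1.08))/(6.28*c^3 + 2.12*c^2 + 0.54*c + 2.53)^3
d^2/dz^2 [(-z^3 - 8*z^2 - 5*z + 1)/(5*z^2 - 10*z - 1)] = 6*(-210*z^3 - 25*z^2 - 76*z + 49)/(125*z^6 - 750*z^5 + 1425*z^4 - 700*z^3 - 285*z^2 - 30*z - 1)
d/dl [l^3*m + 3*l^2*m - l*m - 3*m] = m*(3*l^2 + 6*l - 1)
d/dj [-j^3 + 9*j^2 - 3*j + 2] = -3*j^2 + 18*j - 3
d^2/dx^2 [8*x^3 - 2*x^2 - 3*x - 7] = 48*x - 4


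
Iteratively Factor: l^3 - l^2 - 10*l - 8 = (l + 2)*(l^2 - 3*l - 4) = (l - 4)*(l + 2)*(l + 1)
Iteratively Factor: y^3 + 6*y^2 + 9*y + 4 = (y + 1)*(y^2 + 5*y + 4) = (y + 1)^2*(y + 4)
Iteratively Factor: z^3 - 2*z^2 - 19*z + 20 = (z - 1)*(z^2 - z - 20) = (z - 1)*(z + 4)*(z - 5)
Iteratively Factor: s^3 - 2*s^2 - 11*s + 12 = (s - 1)*(s^2 - s - 12) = (s - 1)*(s + 3)*(s - 4)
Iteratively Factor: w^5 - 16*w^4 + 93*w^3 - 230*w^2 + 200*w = (w - 5)*(w^4 - 11*w^3 + 38*w^2 - 40*w) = w*(w - 5)*(w^3 - 11*w^2 + 38*w - 40) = w*(w - 5)*(w - 2)*(w^2 - 9*w + 20) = w*(w - 5)*(w - 4)*(w - 2)*(w - 5)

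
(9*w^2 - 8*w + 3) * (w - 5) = 9*w^3 - 53*w^2 + 43*w - 15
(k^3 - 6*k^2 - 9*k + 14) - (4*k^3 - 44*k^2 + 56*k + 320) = -3*k^3 + 38*k^2 - 65*k - 306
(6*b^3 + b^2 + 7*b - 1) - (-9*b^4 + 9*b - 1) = 9*b^4 + 6*b^3 + b^2 - 2*b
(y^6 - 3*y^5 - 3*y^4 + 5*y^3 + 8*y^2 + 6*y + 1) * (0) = 0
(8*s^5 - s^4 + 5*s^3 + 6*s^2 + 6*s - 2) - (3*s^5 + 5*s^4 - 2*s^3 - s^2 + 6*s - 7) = 5*s^5 - 6*s^4 + 7*s^3 + 7*s^2 + 5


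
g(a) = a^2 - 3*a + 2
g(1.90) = -0.09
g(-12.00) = 182.00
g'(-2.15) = -7.30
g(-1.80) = 10.64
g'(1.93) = 0.86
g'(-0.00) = -3.00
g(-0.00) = 2.00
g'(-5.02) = -13.04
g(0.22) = 1.39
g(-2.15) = 13.07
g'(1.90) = 0.80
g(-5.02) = 42.26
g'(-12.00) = -27.00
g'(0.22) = -2.56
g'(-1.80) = -6.60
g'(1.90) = 0.80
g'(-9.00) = -21.00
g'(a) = 2*a - 3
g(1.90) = -0.09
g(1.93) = -0.07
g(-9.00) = 110.00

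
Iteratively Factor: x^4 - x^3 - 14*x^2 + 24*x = (x)*(x^3 - x^2 - 14*x + 24) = x*(x - 3)*(x^2 + 2*x - 8) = x*(x - 3)*(x - 2)*(x + 4)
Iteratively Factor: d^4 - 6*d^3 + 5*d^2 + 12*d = (d - 3)*(d^3 - 3*d^2 - 4*d) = (d - 3)*(d + 1)*(d^2 - 4*d) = (d - 4)*(d - 3)*(d + 1)*(d)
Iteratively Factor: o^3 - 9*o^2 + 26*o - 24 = (o - 3)*(o^2 - 6*o + 8) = (o - 3)*(o - 2)*(o - 4)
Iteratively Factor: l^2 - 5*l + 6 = (l - 2)*(l - 3)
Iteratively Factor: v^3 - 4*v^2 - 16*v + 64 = (v - 4)*(v^2 - 16) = (v - 4)*(v + 4)*(v - 4)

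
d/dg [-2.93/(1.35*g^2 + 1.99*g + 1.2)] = (7.911*g + 5.8307)/(1.35*g^2 + 1.99*g + 1.2)^2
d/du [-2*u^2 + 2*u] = 2 - 4*u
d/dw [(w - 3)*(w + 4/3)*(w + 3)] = 3*w^2 + 8*w/3 - 9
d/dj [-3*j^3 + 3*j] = 3 - 9*j^2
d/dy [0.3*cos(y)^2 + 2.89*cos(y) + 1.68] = -(0.6*cos(y) + 2.89)*sin(y)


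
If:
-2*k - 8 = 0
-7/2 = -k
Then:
No Solution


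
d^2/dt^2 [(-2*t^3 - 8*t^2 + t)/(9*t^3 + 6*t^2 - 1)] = 2*(-540*t^6 + 243*t^5 + 54*t^4 - 480*t^3 - 90*t^2 + 12*t - 8)/(729*t^9 + 1458*t^8 + 972*t^7 - 27*t^6 - 324*t^5 - 108*t^4 + 27*t^3 + 18*t^2 - 1)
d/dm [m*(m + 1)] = 2*m + 1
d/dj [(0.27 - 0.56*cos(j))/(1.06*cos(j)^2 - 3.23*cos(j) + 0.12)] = (-0.5936*cos(j)^2 + 0.5724*cos(j) - 0.8049)*sin(j)/(1.1236*cos(j)^4 - 6.8476*cos(j)^3 + 10.6873*cos(j)^2 - 0.7752*cos(j) + 0.0144)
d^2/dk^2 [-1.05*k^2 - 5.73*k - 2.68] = -2.10000000000000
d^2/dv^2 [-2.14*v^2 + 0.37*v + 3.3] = -4.28000000000000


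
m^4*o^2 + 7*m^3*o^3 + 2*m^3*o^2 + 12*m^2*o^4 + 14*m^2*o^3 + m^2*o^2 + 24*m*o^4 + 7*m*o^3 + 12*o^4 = (m + 3*o)*(m + 4*o)*(m*o + o)^2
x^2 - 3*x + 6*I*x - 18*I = (x - 3)*(x + 6*I)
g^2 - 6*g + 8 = (g - 4)*(g - 2)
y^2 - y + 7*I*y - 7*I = (y - 1)*(y + 7*I)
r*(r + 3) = r^2 + 3*r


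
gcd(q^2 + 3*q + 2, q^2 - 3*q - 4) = q + 1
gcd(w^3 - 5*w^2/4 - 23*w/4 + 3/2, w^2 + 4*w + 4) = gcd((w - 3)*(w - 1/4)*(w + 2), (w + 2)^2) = w + 2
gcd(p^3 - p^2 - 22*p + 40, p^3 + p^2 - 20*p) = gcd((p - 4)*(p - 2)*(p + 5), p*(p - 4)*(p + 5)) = p^2 + p - 20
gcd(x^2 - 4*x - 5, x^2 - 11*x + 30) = x - 5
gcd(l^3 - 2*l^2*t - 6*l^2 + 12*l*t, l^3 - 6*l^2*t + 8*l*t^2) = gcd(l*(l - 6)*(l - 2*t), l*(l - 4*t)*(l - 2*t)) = -l^2 + 2*l*t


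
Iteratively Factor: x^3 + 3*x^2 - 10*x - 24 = (x + 2)*(x^2 + x - 12) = (x - 3)*(x + 2)*(x + 4)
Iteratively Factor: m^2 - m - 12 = (m + 3)*(m - 4)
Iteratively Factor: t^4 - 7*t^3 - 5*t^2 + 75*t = (t + 3)*(t^3 - 10*t^2 + 25*t) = t*(t + 3)*(t^2 - 10*t + 25) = t*(t - 5)*(t + 3)*(t - 5)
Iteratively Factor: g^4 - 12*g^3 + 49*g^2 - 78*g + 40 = (g - 2)*(g^3 - 10*g^2 + 29*g - 20) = (g - 2)*(g - 1)*(g^2 - 9*g + 20) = (g - 4)*(g - 2)*(g - 1)*(g - 5)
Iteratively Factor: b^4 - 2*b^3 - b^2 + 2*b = (b + 1)*(b^3 - 3*b^2 + 2*b) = (b - 2)*(b + 1)*(b^2 - b) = b*(b - 2)*(b + 1)*(b - 1)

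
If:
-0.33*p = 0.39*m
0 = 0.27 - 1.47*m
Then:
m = 0.18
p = -0.22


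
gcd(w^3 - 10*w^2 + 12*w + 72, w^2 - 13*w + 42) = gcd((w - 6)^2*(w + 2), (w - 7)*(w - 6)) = w - 6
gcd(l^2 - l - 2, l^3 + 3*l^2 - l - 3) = l + 1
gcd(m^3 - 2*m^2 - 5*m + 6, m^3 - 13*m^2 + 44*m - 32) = m - 1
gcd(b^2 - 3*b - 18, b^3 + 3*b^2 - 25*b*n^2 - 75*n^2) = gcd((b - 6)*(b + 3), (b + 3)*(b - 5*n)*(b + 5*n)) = b + 3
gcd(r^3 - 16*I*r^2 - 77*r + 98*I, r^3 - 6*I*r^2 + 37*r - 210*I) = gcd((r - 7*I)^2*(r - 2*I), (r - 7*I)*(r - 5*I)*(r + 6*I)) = r - 7*I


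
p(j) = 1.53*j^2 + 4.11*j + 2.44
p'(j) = 3.06*j + 4.11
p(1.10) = 8.81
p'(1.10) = 7.48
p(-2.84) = 3.11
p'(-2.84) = -4.58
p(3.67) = 38.13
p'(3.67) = 15.34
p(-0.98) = -0.12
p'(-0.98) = 1.11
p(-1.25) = -0.31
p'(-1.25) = 0.28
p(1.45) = 11.62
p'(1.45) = 8.55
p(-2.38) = 1.32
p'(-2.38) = -3.17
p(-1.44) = -0.31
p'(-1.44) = -0.30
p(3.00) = 28.54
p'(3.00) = 13.29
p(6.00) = 82.18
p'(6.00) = 22.47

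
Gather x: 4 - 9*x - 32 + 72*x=63*x - 28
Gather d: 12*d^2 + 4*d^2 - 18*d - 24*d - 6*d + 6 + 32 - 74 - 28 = 16*d^2 - 48*d - 64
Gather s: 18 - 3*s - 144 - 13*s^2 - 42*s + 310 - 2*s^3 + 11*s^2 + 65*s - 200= -2*s^3 - 2*s^2 + 20*s - 16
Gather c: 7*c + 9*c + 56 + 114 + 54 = 16*c + 224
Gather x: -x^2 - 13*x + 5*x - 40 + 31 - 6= -x^2 - 8*x - 15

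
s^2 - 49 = (s - 7)*(s + 7)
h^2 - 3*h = h*(h - 3)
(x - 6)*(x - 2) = x^2 - 8*x + 12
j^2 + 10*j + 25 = (j + 5)^2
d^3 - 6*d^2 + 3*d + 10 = (d - 5)*(d - 2)*(d + 1)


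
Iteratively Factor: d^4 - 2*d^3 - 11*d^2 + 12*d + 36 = (d + 2)*(d^3 - 4*d^2 - 3*d + 18) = (d + 2)^2*(d^2 - 6*d + 9) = (d - 3)*(d + 2)^2*(d - 3)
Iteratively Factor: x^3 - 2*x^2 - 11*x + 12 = (x - 1)*(x^2 - x - 12) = (x - 4)*(x - 1)*(x + 3)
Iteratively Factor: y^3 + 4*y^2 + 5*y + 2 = (y + 1)*(y^2 + 3*y + 2) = (y + 1)*(y + 2)*(y + 1)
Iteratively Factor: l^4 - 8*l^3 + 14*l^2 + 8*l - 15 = (l - 3)*(l^3 - 5*l^2 - l + 5) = (l - 3)*(l - 1)*(l^2 - 4*l - 5) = (l - 3)*(l - 1)*(l + 1)*(l - 5)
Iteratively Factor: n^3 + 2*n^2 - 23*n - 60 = (n - 5)*(n^2 + 7*n + 12) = (n - 5)*(n + 3)*(n + 4)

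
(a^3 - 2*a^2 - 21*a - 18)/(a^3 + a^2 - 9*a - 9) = (a - 6)/(a - 3)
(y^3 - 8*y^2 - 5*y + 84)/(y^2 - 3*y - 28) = (y^2 - y - 12)/(y + 4)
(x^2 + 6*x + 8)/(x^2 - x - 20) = (x + 2)/(x - 5)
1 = 1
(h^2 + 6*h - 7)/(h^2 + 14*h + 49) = (h - 1)/(h + 7)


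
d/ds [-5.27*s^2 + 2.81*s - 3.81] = 2.81 - 10.54*s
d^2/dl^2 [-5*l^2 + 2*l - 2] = -10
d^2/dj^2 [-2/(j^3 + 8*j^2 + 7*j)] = 4*(j*(3*j + 8)*(j^2 + 8*j + 7) - (3*j^2 + 16*j + 7)^2)/(j^3*(j^2 + 8*j + 7)^3)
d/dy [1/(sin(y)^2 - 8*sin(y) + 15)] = 2*(4 - sin(y))*cos(y)/(sin(y)^2 - 8*sin(y) + 15)^2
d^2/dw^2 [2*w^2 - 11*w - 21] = 4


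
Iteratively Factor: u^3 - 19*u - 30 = (u + 2)*(u^2 - 2*u - 15) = (u - 5)*(u + 2)*(u + 3)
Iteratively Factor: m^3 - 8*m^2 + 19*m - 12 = (m - 4)*(m^2 - 4*m + 3) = (m - 4)*(m - 3)*(m - 1)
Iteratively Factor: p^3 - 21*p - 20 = (p + 4)*(p^2 - 4*p - 5) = (p - 5)*(p + 4)*(p + 1)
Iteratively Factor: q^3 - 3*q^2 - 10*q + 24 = (q - 2)*(q^2 - q - 12) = (q - 2)*(q + 3)*(q - 4)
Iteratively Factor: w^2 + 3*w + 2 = (w + 2)*(w + 1)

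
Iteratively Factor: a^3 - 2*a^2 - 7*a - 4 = (a + 1)*(a^2 - 3*a - 4) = (a + 1)^2*(a - 4)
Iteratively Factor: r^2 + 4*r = (r)*(r + 4)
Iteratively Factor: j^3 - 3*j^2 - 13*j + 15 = (j - 1)*(j^2 - 2*j - 15) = (j - 1)*(j + 3)*(j - 5)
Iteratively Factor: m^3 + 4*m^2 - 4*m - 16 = (m + 2)*(m^2 + 2*m - 8) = (m - 2)*(m + 2)*(m + 4)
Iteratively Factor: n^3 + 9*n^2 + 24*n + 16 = (n + 4)*(n^2 + 5*n + 4) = (n + 4)^2*(n + 1)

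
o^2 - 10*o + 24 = (o - 6)*(o - 4)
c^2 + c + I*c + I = (c + 1)*(c + I)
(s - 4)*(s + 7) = s^2 + 3*s - 28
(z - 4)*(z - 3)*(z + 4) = z^3 - 3*z^2 - 16*z + 48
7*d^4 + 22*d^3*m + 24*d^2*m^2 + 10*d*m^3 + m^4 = (d + m)^3*(7*d + m)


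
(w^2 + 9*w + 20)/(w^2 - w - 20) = (w + 5)/(w - 5)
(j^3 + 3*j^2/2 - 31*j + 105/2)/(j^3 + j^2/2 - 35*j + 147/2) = (2*j - 5)/(2*j - 7)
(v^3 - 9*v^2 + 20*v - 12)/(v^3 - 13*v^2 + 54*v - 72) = (v^2 - 3*v + 2)/(v^2 - 7*v + 12)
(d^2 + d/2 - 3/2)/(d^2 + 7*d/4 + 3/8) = 4*(d - 1)/(4*d + 1)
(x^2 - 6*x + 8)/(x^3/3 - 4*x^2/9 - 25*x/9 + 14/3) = 9*(x - 4)/(3*x^2 + 2*x - 21)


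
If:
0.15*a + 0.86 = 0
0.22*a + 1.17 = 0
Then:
No Solution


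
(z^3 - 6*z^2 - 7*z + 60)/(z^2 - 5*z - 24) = (z^2 - 9*z + 20)/(z - 8)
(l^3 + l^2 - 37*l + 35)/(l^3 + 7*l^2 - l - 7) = (l - 5)/(l + 1)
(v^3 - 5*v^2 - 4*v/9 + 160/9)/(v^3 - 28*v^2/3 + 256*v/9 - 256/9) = (3*v + 5)/(3*v - 8)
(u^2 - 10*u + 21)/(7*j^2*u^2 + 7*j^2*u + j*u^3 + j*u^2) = (u^2 - 10*u + 21)/(j*u*(7*j*u + 7*j + u^2 + u))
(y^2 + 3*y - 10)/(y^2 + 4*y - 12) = (y + 5)/(y + 6)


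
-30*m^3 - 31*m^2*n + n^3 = (-6*m + n)*(m + n)*(5*m + n)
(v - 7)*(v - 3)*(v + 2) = v^3 - 8*v^2 + v + 42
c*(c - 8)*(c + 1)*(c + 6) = c^4 - c^3 - 50*c^2 - 48*c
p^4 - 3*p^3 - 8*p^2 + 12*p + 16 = (p - 4)*(p - 2)*(p + 1)*(p + 2)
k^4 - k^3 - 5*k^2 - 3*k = k*(k - 3)*(k + 1)^2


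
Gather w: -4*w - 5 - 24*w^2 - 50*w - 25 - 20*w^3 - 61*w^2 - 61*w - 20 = -20*w^3 - 85*w^2 - 115*w - 50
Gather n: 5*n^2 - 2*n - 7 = 5*n^2 - 2*n - 7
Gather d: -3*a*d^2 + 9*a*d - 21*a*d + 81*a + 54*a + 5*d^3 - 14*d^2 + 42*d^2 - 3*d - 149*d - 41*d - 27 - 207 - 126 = 135*a + 5*d^3 + d^2*(28 - 3*a) + d*(-12*a - 193) - 360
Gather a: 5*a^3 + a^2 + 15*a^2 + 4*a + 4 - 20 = 5*a^3 + 16*a^2 + 4*a - 16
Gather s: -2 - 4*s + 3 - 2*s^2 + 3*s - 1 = -2*s^2 - s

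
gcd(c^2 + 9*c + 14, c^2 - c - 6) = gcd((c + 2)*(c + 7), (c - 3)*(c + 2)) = c + 2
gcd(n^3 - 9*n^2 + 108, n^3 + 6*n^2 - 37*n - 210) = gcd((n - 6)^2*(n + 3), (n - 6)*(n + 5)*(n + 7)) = n - 6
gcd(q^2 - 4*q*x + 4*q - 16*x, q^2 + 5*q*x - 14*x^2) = 1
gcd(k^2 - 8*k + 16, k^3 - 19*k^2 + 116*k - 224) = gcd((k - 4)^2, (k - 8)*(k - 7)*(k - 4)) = k - 4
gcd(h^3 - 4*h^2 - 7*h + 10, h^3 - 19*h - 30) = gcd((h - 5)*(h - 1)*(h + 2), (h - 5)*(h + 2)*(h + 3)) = h^2 - 3*h - 10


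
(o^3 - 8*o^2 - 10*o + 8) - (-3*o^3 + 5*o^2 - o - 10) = 4*o^3 - 13*o^2 - 9*o + 18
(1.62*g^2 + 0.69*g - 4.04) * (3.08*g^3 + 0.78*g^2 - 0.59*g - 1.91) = 4.9896*g^5 + 3.3888*g^4 - 12.8608*g^3 - 6.6525*g^2 + 1.0657*g + 7.7164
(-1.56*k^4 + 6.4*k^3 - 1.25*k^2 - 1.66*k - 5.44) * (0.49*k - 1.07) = -0.7644*k^5 + 4.8052*k^4 - 7.4605*k^3 + 0.5241*k^2 - 0.8894*k + 5.8208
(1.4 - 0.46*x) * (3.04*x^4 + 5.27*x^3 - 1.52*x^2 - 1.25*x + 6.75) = -1.3984*x^5 + 1.8318*x^4 + 8.0772*x^3 - 1.553*x^2 - 4.855*x + 9.45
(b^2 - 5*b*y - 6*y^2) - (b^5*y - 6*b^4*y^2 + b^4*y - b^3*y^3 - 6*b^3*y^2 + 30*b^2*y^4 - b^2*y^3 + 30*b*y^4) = -b^5*y + 6*b^4*y^2 - b^4*y + b^3*y^3 + 6*b^3*y^2 - 30*b^2*y^4 + b^2*y^3 + b^2 - 30*b*y^4 - 5*b*y - 6*y^2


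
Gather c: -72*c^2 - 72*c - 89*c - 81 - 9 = -72*c^2 - 161*c - 90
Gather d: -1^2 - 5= -6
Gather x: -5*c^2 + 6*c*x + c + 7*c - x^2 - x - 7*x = -5*c^2 + 8*c - x^2 + x*(6*c - 8)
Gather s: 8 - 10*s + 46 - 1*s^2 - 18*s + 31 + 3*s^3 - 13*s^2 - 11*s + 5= 3*s^3 - 14*s^2 - 39*s + 90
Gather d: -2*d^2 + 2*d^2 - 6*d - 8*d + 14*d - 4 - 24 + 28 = 0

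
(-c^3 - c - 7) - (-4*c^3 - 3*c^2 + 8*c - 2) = 3*c^3 + 3*c^2 - 9*c - 5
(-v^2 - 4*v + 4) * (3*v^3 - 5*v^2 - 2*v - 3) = -3*v^5 - 7*v^4 + 34*v^3 - 9*v^2 + 4*v - 12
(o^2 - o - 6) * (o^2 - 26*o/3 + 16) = o^4 - 29*o^3/3 + 56*o^2/3 + 36*o - 96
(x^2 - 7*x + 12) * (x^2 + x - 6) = x^4 - 6*x^3 - x^2 + 54*x - 72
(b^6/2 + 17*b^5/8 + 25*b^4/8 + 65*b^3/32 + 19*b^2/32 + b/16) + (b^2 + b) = b^6/2 + 17*b^5/8 + 25*b^4/8 + 65*b^3/32 + 51*b^2/32 + 17*b/16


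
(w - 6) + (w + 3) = 2*w - 3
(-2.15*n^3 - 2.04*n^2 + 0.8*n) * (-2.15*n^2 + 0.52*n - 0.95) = 4.6225*n^5 + 3.268*n^4 - 0.7383*n^3 + 2.354*n^2 - 0.76*n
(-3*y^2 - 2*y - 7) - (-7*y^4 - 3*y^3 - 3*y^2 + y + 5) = 7*y^4 + 3*y^3 - 3*y - 12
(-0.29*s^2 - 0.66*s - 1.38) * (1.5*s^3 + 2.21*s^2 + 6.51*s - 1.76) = -0.435*s^5 - 1.6309*s^4 - 5.4165*s^3 - 6.836*s^2 - 7.8222*s + 2.4288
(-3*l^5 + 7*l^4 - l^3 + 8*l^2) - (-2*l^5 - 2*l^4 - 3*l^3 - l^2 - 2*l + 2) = -l^5 + 9*l^4 + 2*l^3 + 9*l^2 + 2*l - 2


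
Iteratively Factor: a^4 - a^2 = (a - 1)*(a^3 + a^2) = a*(a - 1)*(a^2 + a) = a*(a - 1)*(a + 1)*(a)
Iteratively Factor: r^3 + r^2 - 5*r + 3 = (r - 1)*(r^2 + 2*r - 3) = (r - 1)^2*(r + 3)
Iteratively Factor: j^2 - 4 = (j - 2)*(j + 2)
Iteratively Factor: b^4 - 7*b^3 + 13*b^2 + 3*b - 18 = (b - 3)*(b^3 - 4*b^2 + b + 6) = (b - 3)^2*(b^2 - b - 2) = (b - 3)^2*(b - 2)*(b + 1)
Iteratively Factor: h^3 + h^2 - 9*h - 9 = (h + 3)*(h^2 - 2*h - 3) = (h - 3)*(h + 3)*(h + 1)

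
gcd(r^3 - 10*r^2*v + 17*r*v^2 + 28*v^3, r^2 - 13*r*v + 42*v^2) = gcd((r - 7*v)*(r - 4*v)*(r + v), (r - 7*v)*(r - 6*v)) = r - 7*v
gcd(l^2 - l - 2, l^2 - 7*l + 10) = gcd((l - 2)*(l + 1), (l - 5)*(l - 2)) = l - 2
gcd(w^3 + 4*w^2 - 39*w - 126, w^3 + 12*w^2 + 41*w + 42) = w^2 + 10*w + 21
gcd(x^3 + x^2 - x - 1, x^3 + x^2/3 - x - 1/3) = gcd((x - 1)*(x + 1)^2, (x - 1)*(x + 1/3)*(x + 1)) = x^2 - 1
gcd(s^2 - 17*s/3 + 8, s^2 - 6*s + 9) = s - 3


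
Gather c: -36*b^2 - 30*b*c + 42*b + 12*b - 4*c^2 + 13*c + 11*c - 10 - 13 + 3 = -36*b^2 + 54*b - 4*c^2 + c*(24 - 30*b) - 20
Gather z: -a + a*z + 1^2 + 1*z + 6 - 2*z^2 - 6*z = -a - 2*z^2 + z*(a - 5) + 7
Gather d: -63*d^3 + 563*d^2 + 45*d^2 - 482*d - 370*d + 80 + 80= -63*d^3 + 608*d^2 - 852*d + 160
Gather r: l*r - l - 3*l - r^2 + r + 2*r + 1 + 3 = -4*l - r^2 + r*(l + 3) + 4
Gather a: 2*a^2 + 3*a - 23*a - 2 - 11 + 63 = 2*a^2 - 20*a + 50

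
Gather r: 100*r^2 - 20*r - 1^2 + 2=100*r^2 - 20*r + 1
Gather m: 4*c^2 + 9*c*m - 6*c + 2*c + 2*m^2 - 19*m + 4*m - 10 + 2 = 4*c^2 - 4*c + 2*m^2 + m*(9*c - 15) - 8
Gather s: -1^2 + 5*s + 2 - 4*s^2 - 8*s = -4*s^2 - 3*s + 1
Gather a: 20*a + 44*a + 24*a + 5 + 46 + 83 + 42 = 88*a + 176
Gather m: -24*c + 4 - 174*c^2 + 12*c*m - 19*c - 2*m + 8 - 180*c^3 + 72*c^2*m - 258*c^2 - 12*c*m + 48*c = -180*c^3 - 432*c^2 + 5*c + m*(72*c^2 - 2) + 12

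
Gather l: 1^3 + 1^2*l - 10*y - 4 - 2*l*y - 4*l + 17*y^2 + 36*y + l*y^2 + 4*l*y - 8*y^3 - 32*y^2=l*(y^2 + 2*y - 3) - 8*y^3 - 15*y^2 + 26*y - 3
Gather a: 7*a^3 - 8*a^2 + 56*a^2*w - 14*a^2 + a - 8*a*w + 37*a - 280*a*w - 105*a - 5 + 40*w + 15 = 7*a^3 + a^2*(56*w - 22) + a*(-288*w - 67) + 40*w + 10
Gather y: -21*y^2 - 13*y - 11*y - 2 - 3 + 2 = -21*y^2 - 24*y - 3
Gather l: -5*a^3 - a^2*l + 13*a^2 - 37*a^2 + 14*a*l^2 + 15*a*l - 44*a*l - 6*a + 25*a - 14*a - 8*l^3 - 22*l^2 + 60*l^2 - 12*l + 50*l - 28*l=-5*a^3 - 24*a^2 + 5*a - 8*l^3 + l^2*(14*a + 38) + l*(-a^2 - 29*a + 10)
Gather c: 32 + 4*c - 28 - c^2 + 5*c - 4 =-c^2 + 9*c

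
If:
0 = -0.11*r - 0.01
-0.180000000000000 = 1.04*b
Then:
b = -0.17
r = -0.09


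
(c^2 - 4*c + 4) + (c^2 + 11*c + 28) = 2*c^2 + 7*c + 32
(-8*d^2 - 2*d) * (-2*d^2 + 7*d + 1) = 16*d^4 - 52*d^3 - 22*d^2 - 2*d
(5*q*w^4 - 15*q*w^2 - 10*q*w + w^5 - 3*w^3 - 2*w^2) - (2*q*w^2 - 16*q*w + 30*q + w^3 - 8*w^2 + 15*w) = 5*q*w^4 - 17*q*w^2 + 6*q*w - 30*q + w^5 - 4*w^3 + 6*w^2 - 15*w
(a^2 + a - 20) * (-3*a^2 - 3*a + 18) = -3*a^4 - 6*a^3 + 75*a^2 + 78*a - 360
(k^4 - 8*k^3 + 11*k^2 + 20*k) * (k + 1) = k^5 - 7*k^4 + 3*k^3 + 31*k^2 + 20*k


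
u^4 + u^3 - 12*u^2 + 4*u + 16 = (u - 2)^2*(u + 1)*(u + 4)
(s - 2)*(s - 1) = s^2 - 3*s + 2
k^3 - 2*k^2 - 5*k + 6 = (k - 3)*(k - 1)*(k + 2)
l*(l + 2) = l^2 + 2*l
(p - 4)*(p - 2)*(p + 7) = p^3 + p^2 - 34*p + 56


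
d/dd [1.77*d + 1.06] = 1.77000000000000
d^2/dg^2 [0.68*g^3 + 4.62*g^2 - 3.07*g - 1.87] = 4.08*g + 9.24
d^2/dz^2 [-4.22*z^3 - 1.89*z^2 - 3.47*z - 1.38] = -25.32*z - 3.78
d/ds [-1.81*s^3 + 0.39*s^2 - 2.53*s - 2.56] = -5.43*s^2 + 0.78*s - 2.53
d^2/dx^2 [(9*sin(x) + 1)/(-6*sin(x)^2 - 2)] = 3*(27*sin(x)^5 + 12*sin(x)^4 - 108*sin(x)^3 - 22*sin(x)^2 + 57*sin(x) + 2)/(2*(3*sin(x)^2 + 1)^3)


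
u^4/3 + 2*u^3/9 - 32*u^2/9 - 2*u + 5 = (u/3 + 1)*(u - 3)*(u - 1)*(u + 5/3)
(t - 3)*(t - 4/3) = t^2 - 13*t/3 + 4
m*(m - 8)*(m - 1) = m^3 - 9*m^2 + 8*m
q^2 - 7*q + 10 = (q - 5)*(q - 2)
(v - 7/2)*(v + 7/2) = v^2 - 49/4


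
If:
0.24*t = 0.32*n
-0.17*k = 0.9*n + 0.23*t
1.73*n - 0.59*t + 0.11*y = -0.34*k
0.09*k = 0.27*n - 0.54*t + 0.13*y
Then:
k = 0.00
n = 0.00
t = 0.00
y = 0.00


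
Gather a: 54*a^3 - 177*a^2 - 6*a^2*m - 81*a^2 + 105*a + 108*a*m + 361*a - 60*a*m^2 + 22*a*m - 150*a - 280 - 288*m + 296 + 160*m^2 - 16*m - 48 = 54*a^3 + a^2*(-6*m - 258) + a*(-60*m^2 + 130*m + 316) + 160*m^2 - 304*m - 32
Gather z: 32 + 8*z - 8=8*z + 24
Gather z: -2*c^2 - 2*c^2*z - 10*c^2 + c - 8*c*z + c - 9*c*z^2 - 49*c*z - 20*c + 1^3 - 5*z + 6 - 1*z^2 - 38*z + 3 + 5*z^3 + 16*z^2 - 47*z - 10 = -12*c^2 - 18*c + 5*z^3 + z^2*(15 - 9*c) + z*(-2*c^2 - 57*c - 90)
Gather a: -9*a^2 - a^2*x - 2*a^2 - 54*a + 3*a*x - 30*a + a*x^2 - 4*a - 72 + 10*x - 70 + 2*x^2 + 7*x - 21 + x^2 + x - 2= a^2*(-x - 11) + a*(x^2 + 3*x - 88) + 3*x^2 + 18*x - 165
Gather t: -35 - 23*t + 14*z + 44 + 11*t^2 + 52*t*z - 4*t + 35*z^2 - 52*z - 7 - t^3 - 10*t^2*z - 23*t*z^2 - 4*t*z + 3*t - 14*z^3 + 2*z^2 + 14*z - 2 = -t^3 + t^2*(11 - 10*z) + t*(-23*z^2 + 48*z - 24) - 14*z^3 + 37*z^2 - 24*z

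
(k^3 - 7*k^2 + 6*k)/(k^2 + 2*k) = (k^2 - 7*k + 6)/(k + 2)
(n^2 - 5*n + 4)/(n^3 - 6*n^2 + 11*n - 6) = (n - 4)/(n^2 - 5*n + 6)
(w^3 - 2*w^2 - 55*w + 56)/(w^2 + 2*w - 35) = (w^2 - 9*w + 8)/(w - 5)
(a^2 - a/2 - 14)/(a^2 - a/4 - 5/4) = 2*(-2*a^2 + a + 28)/(-4*a^2 + a + 5)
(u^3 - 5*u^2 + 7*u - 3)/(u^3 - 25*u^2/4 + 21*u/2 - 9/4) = 4*(u^2 - 2*u + 1)/(4*u^2 - 13*u + 3)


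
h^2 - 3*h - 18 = (h - 6)*(h + 3)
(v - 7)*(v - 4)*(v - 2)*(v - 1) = v^4 - 14*v^3 + 63*v^2 - 106*v + 56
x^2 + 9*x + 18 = (x + 3)*(x + 6)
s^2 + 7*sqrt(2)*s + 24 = (s + 3*sqrt(2))*(s + 4*sqrt(2))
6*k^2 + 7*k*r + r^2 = (k + r)*(6*k + r)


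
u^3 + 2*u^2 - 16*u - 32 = (u - 4)*(u + 2)*(u + 4)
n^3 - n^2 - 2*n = n*(n - 2)*(n + 1)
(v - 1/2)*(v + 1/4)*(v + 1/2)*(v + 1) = v^4 + 5*v^3/4 - 5*v/16 - 1/16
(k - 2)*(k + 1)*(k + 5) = k^3 + 4*k^2 - 7*k - 10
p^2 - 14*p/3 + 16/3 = (p - 8/3)*(p - 2)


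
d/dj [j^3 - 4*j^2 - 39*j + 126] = 3*j^2 - 8*j - 39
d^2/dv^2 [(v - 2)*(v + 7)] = 2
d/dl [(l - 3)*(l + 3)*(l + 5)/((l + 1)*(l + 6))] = (l^4 + 14*l^3 + 62*l^2 + 150*l + 261)/(l^4 + 14*l^3 + 61*l^2 + 84*l + 36)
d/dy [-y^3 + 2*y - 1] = 2 - 3*y^2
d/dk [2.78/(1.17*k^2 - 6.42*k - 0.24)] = (17.8476 - 6.5052*k)/(-1.17*k^2 + 6.42*k + 0.24)^2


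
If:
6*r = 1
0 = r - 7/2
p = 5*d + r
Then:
No Solution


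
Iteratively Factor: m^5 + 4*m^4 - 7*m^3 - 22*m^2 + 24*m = (m - 2)*(m^4 + 6*m^3 + 5*m^2 - 12*m) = (m - 2)*(m + 3)*(m^3 + 3*m^2 - 4*m) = (m - 2)*(m - 1)*(m + 3)*(m^2 + 4*m) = (m - 2)*(m - 1)*(m + 3)*(m + 4)*(m)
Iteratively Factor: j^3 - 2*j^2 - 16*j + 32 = (j - 4)*(j^2 + 2*j - 8) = (j - 4)*(j + 4)*(j - 2)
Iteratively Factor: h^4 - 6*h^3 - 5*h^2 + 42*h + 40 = (h + 1)*(h^3 - 7*h^2 + 2*h + 40) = (h + 1)*(h + 2)*(h^2 - 9*h + 20) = (h - 5)*(h + 1)*(h + 2)*(h - 4)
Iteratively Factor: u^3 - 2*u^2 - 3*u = (u - 3)*(u^2 + u) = (u - 3)*(u + 1)*(u)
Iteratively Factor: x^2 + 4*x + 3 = (x + 3)*(x + 1)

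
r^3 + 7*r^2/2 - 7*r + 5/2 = (r - 1)*(r - 1/2)*(r + 5)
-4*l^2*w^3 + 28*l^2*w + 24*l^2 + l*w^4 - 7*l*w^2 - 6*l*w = (-4*l + w)*(w - 3)*(w + 2)*(l*w + l)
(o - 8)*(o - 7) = o^2 - 15*o + 56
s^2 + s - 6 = (s - 2)*(s + 3)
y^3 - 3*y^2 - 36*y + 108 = (y - 6)*(y - 3)*(y + 6)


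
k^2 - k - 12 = (k - 4)*(k + 3)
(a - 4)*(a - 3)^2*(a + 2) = a^4 - 8*a^3 + 13*a^2 + 30*a - 72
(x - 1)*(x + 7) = x^2 + 6*x - 7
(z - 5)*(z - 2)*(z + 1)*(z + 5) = z^4 - z^3 - 27*z^2 + 25*z + 50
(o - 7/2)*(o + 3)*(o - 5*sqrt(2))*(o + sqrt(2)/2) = o^4 - 9*sqrt(2)*o^3/2 - o^3/2 - 31*o^2/2 + 9*sqrt(2)*o^2/4 + 5*o/2 + 189*sqrt(2)*o/4 + 105/2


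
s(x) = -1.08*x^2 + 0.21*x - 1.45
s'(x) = 0.21 - 2.16*x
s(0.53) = -1.64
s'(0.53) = -0.93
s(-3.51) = -15.49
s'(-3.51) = 7.79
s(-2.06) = -6.47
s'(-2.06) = 4.66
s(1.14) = -2.61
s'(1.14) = -2.25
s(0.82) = -2.00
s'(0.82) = -1.56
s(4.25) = -20.06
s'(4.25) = -8.97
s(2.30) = -6.68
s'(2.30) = -4.76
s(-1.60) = -4.55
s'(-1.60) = 3.67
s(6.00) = -39.07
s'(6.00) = -12.75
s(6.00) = -39.07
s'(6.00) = -12.75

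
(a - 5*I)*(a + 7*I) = a^2 + 2*I*a + 35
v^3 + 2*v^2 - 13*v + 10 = (v - 2)*(v - 1)*(v + 5)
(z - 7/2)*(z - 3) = z^2 - 13*z/2 + 21/2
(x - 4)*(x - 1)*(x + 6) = x^3 + x^2 - 26*x + 24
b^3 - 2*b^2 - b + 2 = (b - 2)*(b - 1)*(b + 1)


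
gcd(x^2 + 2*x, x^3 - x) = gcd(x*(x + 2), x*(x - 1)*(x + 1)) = x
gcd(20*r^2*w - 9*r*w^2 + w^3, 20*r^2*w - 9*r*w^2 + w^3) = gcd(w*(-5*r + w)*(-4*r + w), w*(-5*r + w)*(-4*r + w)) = 20*r^2*w - 9*r*w^2 + w^3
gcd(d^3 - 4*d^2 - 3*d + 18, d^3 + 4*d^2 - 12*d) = 1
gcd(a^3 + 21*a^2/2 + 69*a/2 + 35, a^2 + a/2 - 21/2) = a + 7/2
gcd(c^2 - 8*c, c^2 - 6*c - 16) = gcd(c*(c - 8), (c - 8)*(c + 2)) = c - 8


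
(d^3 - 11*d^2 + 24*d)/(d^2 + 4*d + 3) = d*(d^2 - 11*d + 24)/(d^2 + 4*d + 3)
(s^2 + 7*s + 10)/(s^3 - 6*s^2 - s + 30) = (s + 5)/(s^2 - 8*s + 15)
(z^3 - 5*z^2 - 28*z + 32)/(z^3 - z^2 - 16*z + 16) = (z - 8)/(z - 4)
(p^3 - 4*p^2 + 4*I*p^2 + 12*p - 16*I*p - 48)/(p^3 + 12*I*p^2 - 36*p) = (p^2 - 2*p*(2 + I) + 8*I)/(p*(p + 6*I))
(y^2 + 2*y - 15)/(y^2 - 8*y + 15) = (y + 5)/(y - 5)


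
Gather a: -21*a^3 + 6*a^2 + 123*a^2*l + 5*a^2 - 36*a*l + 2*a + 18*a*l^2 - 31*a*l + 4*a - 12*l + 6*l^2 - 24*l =-21*a^3 + a^2*(123*l + 11) + a*(18*l^2 - 67*l + 6) + 6*l^2 - 36*l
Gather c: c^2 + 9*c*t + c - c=c^2 + 9*c*t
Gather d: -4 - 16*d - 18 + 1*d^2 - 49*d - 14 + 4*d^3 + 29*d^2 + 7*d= 4*d^3 + 30*d^2 - 58*d - 36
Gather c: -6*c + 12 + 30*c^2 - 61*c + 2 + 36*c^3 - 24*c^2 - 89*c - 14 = 36*c^3 + 6*c^2 - 156*c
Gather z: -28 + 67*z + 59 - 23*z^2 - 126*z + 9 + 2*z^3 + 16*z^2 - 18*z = 2*z^3 - 7*z^2 - 77*z + 40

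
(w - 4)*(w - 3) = w^2 - 7*w + 12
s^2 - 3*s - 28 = (s - 7)*(s + 4)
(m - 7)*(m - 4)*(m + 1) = m^3 - 10*m^2 + 17*m + 28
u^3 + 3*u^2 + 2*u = u*(u + 1)*(u + 2)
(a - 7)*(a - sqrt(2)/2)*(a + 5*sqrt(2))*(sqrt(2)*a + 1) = sqrt(2)*a^4 - 7*sqrt(2)*a^3 + 10*a^3 - 70*a^2 - sqrt(2)*a^2/2 - 5*a + 7*sqrt(2)*a/2 + 35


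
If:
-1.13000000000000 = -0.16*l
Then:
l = 7.06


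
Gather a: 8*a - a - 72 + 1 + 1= 7*a - 70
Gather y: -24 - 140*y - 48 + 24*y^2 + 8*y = 24*y^2 - 132*y - 72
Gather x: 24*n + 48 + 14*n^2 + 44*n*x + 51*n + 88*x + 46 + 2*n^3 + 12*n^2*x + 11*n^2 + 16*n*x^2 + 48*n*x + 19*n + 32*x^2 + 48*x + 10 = 2*n^3 + 25*n^2 + 94*n + x^2*(16*n + 32) + x*(12*n^2 + 92*n + 136) + 104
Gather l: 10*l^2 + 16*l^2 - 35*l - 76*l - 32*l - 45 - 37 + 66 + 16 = 26*l^2 - 143*l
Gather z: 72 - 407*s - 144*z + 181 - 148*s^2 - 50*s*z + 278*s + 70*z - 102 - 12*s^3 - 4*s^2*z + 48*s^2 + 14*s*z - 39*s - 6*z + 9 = -12*s^3 - 100*s^2 - 168*s + z*(-4*s^2 - 36*s - 80) + 160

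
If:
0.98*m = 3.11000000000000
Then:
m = 3.17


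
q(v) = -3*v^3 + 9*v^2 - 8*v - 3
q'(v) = -9*v^2 + 18*v - 8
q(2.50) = -13.62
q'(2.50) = -19.25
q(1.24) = -4.80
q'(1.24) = 0.48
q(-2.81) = 157.11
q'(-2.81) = -129.64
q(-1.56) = 42.77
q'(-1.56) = -57.98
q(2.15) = -8.41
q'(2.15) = -10.90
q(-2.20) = 90.10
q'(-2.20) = -91.16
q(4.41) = -120.55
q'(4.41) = -103.65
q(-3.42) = 249.63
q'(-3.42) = -174.83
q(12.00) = -3987.00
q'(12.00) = -1088.00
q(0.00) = -3.00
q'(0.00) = -8.00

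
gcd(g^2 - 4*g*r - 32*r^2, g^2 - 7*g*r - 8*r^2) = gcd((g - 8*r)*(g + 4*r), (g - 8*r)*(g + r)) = -g + 8*r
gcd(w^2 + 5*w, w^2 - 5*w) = w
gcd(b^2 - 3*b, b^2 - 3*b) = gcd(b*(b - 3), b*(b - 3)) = b^2 - 3*b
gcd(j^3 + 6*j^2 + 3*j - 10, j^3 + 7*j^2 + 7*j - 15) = j^2 + 4*j - 5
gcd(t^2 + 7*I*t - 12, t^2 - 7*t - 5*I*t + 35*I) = 1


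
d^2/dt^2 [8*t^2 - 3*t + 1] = 16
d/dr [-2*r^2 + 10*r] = 10 - 4*r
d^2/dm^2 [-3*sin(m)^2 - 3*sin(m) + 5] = 3*sin(m) - 6*cos(2*m)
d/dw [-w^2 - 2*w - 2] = -2*w - 2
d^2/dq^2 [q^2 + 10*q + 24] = 2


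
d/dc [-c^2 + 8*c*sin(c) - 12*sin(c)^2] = 8*c*cos(c) - 2*c + 8*sin(c) - 12*sin(2*c)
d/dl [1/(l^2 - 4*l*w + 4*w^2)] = 2*(-l + 2*w)/(l^2 - 4*l*w + 4*w^2)^2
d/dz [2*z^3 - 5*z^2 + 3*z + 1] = 6*z^2 - 10*z + 3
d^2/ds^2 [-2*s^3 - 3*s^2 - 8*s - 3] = -12*s - 6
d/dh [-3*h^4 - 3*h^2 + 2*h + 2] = -12*h^3 - 6*h + 2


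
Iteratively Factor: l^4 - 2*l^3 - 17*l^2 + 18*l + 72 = (l + 3)*(l^3 - 5*l^2 - 2*l + 24) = (l + 2)*(l + 3)*(l^2 - 7*l + 12) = (l - 3)*(l + 2)*(l + 3)*(l - 4)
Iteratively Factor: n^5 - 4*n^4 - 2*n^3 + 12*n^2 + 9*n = (n + 1)*(n^4 - 5*n^3 + 3*n^2 + 9*n) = (n - 3)*(n + 1)*(n^3 - 2*n^2 - 3*n) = (n - 3)*(n + 1)^2*(n^2 - 3*n) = (n - 3)^2*(n + 1)^2*(n)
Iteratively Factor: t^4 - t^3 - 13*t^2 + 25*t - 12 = (t + 4)*(t^3 - 5*t^2 + 7*t - 3) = (t - 1)*(t + 4)*(t^2 - 4*t + 3) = (t - 3)*(t - 1)*(t + 4)*(t - 1)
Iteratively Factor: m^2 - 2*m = (m)*(m - 2)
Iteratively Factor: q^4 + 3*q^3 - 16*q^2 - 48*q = (q - 4)*(q^3 + 7*q^2 + 12*q) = (q - 4)*(q + 3)*(q^2 + 4*q) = q*(q - 4)*(q + 3)*(q + 4)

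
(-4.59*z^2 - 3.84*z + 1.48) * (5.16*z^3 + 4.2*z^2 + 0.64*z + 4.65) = -23.6844*z^5 - 39.0924*z^4 - 11.4288*z^3 - 17.5851*z^2 - 16.9088*z + 6.882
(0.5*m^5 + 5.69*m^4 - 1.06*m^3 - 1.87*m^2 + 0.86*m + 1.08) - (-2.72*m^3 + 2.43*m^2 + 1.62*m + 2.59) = 0.5*m^5 + 5.69*m^4 + 1.66*m^3 - 4.3*m^2 - 0.76*m - 1.51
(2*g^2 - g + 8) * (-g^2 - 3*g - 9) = -2*g^4 - 5*g^3 - 23*g^2 - 15*g - 72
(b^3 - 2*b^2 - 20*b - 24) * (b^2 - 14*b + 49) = b^5 - 16*b^4 + 57*b^3 + 158*b^2 - 644*b - 1176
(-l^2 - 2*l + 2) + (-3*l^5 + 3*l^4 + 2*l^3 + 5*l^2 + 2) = -3*l^5 + 3*l^4 + 2*l^3 + 4*l^2 - 2*l + 4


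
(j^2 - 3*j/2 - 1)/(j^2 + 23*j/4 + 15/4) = 2*(2*j^2 - 3*j - 2)/(4*j^2 + 23*j + 15)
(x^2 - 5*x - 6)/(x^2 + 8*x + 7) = (x - 6)/(x + 7)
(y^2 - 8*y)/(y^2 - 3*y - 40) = y/(y + 5)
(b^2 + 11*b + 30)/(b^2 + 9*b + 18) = (b + 5)/(b + 3)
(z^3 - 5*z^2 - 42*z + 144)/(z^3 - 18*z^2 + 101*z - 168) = (z + 6)/(z - 7)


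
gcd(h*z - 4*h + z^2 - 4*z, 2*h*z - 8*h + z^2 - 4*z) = z - 4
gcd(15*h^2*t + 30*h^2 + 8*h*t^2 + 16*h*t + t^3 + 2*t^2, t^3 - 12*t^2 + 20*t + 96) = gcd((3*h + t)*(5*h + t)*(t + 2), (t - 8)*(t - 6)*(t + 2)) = t + 2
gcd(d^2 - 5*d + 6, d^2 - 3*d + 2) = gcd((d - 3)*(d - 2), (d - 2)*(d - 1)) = d - 2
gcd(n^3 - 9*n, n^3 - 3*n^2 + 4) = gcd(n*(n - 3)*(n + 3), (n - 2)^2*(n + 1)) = 1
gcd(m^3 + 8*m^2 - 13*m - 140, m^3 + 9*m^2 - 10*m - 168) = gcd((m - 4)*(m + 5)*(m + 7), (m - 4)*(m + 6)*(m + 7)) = m^2 + 3*m - 28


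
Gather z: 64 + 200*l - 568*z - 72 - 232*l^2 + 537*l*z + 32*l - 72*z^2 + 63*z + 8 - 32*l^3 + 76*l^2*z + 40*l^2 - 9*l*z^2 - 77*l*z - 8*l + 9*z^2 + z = -32*l^3 - 192*l^2 + 224*l + z^2*(-9*l - 63) + z*(76*l^2 + 460*l - 504)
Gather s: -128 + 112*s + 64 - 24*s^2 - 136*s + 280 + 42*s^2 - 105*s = 18*s^2 - 129*s + 216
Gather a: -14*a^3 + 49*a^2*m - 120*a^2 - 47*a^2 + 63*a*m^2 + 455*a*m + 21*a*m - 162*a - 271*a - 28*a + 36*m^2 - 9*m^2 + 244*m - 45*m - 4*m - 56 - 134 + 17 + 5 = -14*a^3 + a^2*(49*m - 167) + a*(63*m^2 + 476*m - 461) + 27*m^2 + 195*m - 168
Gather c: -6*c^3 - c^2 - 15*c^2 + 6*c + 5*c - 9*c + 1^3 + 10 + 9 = -6*c^3 - 16*c^2 + 2*c + 20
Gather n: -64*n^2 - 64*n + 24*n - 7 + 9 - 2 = -64*n^2 - 40*n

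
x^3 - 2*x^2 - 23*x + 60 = (x - 4)*(x - 3)*(x + 5)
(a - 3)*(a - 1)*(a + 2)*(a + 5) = a^4 + 3*a^3 - 15*a^2 - 19*a + 30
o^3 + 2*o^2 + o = o*(o + 1)^2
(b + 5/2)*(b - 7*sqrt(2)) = b^2 - 7*sqrt(2)*b + 5*b/2 - 35*sqrt(2)/2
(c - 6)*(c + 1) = c^2 - 5*c - 6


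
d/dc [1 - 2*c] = -2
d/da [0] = 0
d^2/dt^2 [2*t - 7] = 0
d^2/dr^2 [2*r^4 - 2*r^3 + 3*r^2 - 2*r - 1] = 24*r^2 - 12*r + 6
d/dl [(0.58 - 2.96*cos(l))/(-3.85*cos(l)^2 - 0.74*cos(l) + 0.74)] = (11.396*cos(l)^2 - 4.466*cos(l) + 1.7612)*sin(l)/(14.8225*cos(l)^4 + 5.698*cos(l)^3 - 5.1504*cos(l)^2 - 1.0952*cos(l) + 0.5476)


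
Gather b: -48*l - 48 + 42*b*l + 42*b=b*(42*l + 42) - 48*l - 48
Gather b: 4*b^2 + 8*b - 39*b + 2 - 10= 4*b^2 - 31*b - 8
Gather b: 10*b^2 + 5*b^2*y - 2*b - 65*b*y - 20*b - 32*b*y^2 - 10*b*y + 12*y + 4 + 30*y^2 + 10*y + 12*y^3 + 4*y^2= b^2*(5*y + 10) + b*(-32*y^2 - 75*y - 22) + 12*y^3 + 34*y^2 + 22*y + 4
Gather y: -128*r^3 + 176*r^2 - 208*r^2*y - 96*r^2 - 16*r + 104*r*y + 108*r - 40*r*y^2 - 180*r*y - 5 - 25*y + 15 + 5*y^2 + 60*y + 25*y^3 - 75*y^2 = -128*r^3 + 80*r^2 + 92*r + 25*y^3 + y^2*(-40*r - 70) + y*(-208*r^2 - 76*r + 35) + 10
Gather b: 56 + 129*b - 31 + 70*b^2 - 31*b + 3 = 70*b^2 + 98*b + 28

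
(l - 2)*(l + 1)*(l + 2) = l^3 + l^2 - 4*l - 4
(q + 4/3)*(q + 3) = q^2 + 13*q/3 + 4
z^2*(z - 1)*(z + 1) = z^4 - z^2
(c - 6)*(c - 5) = c^2 - 11*c + 30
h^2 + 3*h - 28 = (h - 4)*(h + 7)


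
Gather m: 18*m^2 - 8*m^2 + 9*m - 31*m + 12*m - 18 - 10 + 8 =10*m^2 - 10*m - 20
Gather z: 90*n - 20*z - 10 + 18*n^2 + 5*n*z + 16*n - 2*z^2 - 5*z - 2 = 18*n^2 + 106*n - 2*z^2 + z*(5*n - 25) - 12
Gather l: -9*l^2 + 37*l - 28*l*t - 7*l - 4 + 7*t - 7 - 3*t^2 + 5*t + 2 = -9*l^2 + l*(30 - 28*t) - 3*t^2 + 12*t - 9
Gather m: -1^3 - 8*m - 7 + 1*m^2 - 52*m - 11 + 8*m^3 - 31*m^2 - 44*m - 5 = 8*m^3 - 30*m^2 - 104*m - 24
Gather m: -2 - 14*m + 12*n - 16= -14*m + 12*n - 18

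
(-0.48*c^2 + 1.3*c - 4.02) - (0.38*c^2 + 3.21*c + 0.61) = -0.86*c^2 - 1.91*c - 4.63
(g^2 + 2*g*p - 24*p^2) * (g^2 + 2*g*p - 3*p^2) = g^4 + 4*g^3*p - 23*g^2*p^2 - 54*g*p^3 + 72*p^4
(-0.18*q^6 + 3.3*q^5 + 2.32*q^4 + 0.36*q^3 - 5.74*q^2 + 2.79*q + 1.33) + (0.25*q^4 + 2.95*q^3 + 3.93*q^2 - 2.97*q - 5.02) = -0.18*q^6 + 3.3*q^5 + 2.57*q^4 + 3.31*q^3 - 1.81*q^2 - 0.18*q - 3.69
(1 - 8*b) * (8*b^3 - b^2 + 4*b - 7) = -64*b^4 + 16*b^3 - 33*b^2 + 60*b - 7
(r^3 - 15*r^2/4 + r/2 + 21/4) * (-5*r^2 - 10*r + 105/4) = -5*r^5 + 35*r^4/4 + 245*r^3/4 - 2075*r^2/16 - 315*r/8 + 2205/16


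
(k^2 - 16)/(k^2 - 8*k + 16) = (k + 4)/(k - 4)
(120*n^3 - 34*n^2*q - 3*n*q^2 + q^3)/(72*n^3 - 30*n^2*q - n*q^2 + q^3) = (-5*n + q)/(-3*n + q)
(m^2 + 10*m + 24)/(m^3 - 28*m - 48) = (m + 6)/(m^2 - 4*m - 12)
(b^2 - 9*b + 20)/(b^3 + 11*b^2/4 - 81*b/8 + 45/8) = 8*(b^2 - 9*b + 20)/(8*b^3 + 22*b^2 - 81*b + 45)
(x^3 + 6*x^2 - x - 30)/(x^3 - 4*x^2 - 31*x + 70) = (x + 3)/(x - 7)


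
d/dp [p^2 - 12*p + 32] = 2*p - 12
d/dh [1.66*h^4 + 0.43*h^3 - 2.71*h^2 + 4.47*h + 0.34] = 6.64*h^3 + 1.29*h^2 - 5.42*h + 4.47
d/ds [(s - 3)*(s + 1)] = 2*s - 2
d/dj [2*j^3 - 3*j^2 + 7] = 6*j*(j - 1)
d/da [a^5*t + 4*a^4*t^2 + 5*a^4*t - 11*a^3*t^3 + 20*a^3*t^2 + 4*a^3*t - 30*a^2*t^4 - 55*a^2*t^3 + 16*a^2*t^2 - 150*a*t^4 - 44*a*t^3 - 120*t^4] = t*(5*a^4 + 16*a^3*t + 20*a^3 - 33*a^2*t^2 + 60*a^2*t + 12*a^2 - 60*a*t^3 - 110*a*t^2 + 32*a*t - 150*t^3 - 44*t^2)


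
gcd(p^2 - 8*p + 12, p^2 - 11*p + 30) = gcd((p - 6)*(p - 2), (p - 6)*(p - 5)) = p - 6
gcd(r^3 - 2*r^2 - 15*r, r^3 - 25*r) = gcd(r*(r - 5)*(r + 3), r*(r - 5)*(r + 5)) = r^2 - 5*r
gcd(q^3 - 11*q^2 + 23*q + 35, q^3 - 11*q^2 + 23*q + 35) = q^3 - 11*q^2 + 23*q + 35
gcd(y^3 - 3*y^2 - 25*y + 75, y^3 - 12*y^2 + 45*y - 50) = y - 5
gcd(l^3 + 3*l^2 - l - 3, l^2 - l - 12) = l + 3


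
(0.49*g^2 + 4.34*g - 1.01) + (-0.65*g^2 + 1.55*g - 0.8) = -0.16*g^2 + 5.89*g - 1.81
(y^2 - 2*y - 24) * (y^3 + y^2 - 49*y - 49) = y^5 - y^4 - 75*y^3 + 25*y^2 + 1274*y + 1176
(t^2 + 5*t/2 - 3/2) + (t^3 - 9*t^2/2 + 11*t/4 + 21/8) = t^3 - 7*t^2/2 + 21*t/4 + 9/8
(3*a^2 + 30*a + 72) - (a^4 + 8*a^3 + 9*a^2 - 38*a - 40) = -a^4 - 8*a^3 - 6*a^2 + 68*a + 112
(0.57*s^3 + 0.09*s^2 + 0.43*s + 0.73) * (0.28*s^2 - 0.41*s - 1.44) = 0.1596*s^5 - 0.2085*s^4 - 0.7373*s^3 - 0.1015*s^2 - 0.9185*s - 1.0512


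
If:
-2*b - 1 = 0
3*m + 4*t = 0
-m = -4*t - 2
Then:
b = -1/2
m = 1/2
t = -3/8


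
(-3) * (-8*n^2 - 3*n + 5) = 24*n^2 + 9*n - 15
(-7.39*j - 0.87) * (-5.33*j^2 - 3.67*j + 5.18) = 39.3887*j^3 + 31.7584*j^2 - 35.0873*j - 4.5066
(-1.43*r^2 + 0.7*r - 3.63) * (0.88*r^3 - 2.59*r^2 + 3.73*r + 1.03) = -1.2584*r^5 + 4.3197*r^4 - 10.3413*r^3 + 10.5398*r^2 - 12.8189*r - 3.7389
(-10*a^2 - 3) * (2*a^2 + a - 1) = -20*a^4 - 10*a^3 + 4*a^2 - 3*a + 3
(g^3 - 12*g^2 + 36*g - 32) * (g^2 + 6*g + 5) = g^5 - 6*g^4 - 31*g^3 + 124*g^2 - 12*g - 160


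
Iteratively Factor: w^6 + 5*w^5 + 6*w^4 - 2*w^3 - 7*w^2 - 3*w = (w + 1)*(w^5 + 4*w^4 + 2*w^3 - 4*w^2 - 3*w) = (w + 1)^2*(w^4 + 3*w^3 - w^2 - 3*w) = (w + 1)^3*(w^3 + 2*w^2 - 3*w) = (w + 1)^3*(w + 3)*(w^2 - w) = (w - 1)*(w + 1)^3*(w + 3)*(w)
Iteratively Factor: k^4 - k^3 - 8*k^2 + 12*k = (k)*(k^3 - k^2 - 8*k + 12) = k*(k - 2)*(k^2 + k - 6) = k*(k - 2)*(k + 3)*(k - 2)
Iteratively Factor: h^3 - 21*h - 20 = (h + 1)*(h^2 - h - 20) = (h - 5)*(h + 1)*(h + 4)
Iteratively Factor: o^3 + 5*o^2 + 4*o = (o)*(o^2 + 5*o + 4) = o*(o + 4)*(o + 1)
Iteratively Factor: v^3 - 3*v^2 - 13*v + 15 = (v - 5)*(v^2 + 2*v - 3) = (v - 5)*(v - 1)*(v + 3)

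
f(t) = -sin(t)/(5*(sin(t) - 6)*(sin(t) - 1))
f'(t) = -cos(t)/(5*(sin(t) - 6)*(sin(t) - 1)) + sin(t)*cos(t)/(5*(sin(t) - 6)*(sin(t) - 1)^2) + sin(t)*cos(t)/(5*(sin(t) - 6)^2*(sin(t) - 1)) = (sin(t)^2 - 6)*cos(t)/(5*(sin(t) - 6)^2*(sin(t) - 1)^2)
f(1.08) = -0.29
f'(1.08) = -1.35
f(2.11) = -0.24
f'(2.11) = 1.02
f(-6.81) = 0.01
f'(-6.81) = -0.01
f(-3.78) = -0.05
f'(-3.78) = 0.19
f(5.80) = 0.01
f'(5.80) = -0.01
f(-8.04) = 0.01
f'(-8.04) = 0.00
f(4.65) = 0.01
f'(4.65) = 0.00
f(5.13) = 0.01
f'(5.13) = -0.00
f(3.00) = -0.00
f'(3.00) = 0.05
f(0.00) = 0.00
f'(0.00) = -0.03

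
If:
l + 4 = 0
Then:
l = -4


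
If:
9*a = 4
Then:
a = 4/9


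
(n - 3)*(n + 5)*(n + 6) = n^3 + 8*n^2 - 3*n - 90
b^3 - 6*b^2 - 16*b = b*(b - 8)*(b + 2)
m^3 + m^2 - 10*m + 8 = (m - 2)*(m - 1)*(m + 4)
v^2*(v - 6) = v^3 - 6*v^2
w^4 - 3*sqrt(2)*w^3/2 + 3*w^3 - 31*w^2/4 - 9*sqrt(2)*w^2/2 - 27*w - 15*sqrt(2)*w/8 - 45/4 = (w + 1/2)*(w + 5/2)*(w - 3*sqrt(2))*(w + 3*sqrt(2)/2)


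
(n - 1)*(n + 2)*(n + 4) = n^3 + 5*n^2 + 2*n - 8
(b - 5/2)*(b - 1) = b^2 - 7*b/2 + 5/2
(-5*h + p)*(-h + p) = 5*h^2 - 6*h*p + p^2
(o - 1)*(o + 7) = o^2 + 6*o - 7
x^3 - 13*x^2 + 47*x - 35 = (x - 7)*(x - 5)*(x - 1)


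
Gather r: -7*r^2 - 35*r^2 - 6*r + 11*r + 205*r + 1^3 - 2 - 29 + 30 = -42*r^2 + 210*r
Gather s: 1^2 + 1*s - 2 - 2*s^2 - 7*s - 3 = -2*s^2 - 6*s - 4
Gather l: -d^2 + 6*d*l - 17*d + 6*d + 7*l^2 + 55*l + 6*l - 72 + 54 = -d^2 - 11*d + 7*l^2 + l*(6*d + 61) - 18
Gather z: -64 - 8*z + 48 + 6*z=-2*z - 16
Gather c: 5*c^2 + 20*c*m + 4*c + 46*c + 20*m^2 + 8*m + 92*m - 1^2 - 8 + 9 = 5*c^2 + c*(20*m + 50) + 20*m^2 + 100*m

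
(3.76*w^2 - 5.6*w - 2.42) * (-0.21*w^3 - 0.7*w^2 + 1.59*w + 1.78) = -0.7896*w^5 - 1.456*w^4 + 10.4066*w^3 - 0.517199999999999*w^2 - 13.8158*w - 4.3076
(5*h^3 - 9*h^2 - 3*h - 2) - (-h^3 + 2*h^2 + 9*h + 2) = 6*h^3 - 11*h^2 - 12*h - 4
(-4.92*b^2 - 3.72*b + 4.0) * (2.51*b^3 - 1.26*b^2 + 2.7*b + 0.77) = -12.3492*b^5 - 3.138*b^4 + 1.4432*b^3 - 18.8724*b^2 + 7.9356*b + 3.08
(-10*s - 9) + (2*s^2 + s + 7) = 2*s^2 - 9*s - 2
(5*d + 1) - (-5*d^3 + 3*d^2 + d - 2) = 5*d^3 - 3*d^2 + 4*d + 3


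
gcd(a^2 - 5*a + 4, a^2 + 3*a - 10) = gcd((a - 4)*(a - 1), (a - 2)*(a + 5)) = 1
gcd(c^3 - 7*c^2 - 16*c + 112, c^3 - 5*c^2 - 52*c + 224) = c - 4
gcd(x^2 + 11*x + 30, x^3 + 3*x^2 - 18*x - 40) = x + 5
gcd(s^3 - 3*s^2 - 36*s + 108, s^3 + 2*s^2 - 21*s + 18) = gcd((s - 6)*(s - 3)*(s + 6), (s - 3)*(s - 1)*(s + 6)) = s^2 + 3*s - 18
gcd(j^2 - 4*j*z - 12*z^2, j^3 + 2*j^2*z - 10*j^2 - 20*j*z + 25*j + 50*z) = j + 2*z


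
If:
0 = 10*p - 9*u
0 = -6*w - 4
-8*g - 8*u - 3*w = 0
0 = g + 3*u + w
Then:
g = 1/24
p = 3/16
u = 5/24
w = -2/3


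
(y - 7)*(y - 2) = y^2 - 9*y + 14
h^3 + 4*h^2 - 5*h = h*(h - 1)*(h + 5)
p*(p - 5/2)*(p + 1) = p^3 - 3*p^2/2 - 5*p/2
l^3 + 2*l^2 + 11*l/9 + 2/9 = (l + 1/3)*(l + 2/3)*(l + 1)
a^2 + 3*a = a*(a + 3)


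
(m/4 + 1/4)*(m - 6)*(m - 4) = m^3/4 - 9*m^2/4 + 7*m/2 + 6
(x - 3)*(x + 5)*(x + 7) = x^3 + 9*x^2 - x - 105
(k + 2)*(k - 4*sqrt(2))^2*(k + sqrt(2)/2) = k^4 - 15*sqrt(2)*k^3/2 + 2*k^3 - 15*sqrt(2)*k^2 + 24*k^2 + 16*sqrt(2)*k + 48*k + 32*sqrt(2)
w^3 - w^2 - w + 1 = (w - 1)^2*(w + 1)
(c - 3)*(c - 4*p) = c^2 - 4*c*p - 3*c + 12*p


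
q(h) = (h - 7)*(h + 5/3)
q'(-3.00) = -11.33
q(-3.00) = 13.33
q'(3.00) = 0.67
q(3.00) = -18.67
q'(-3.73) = -12.79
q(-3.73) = 22.14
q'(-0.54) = -6.41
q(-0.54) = -8.50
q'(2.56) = -0.21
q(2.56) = -18.77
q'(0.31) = -4.71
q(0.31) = -13.22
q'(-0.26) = -5.85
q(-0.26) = -10.21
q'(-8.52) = -22.37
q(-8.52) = 106.36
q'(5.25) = 5.17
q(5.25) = -12.10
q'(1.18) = -2.97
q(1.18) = -16.57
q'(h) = 2*h - 16/3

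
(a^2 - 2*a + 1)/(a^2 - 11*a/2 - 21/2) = 2*(-a^2 + 2*a - 1)/(-2*a^2 + 11*a + 21)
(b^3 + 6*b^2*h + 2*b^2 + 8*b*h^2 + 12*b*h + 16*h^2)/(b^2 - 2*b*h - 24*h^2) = (b^2 + 2*b*h + 2*b + 4*h)/(b - 6*h)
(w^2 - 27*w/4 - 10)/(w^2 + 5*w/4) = (w - 8)/w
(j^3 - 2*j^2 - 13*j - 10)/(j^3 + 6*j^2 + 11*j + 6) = (j - 5)/(j + 3)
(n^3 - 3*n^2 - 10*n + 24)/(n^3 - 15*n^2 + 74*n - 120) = (n^2 + n - 6)/(n^2 - 11*n + 30)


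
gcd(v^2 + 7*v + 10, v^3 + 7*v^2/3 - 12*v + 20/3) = v + 5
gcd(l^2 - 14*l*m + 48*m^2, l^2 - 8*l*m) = l - 8*m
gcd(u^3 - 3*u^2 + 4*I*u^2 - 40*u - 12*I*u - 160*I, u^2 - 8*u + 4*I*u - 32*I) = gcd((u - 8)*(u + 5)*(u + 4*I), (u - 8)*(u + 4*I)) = u^2 + u*(-8 + 4*I) - 32*I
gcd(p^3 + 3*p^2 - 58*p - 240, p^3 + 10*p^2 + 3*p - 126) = p + 6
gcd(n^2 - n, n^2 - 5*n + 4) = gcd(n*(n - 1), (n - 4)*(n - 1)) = n - 1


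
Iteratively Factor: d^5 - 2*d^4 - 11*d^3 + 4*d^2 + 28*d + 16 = (d - 4)*(d^4 + 2*d^3 - 3*d^2 - 8*d - 4) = (d - 4)*(d + 1)*(d^3 + d^2 - 4*d - 4) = (d - 4)*(d - 2)*(d + 1)*(d^2 + 3*d + 2) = (d - 4)*(d - 2)*(d + 1)^2*(d + 2)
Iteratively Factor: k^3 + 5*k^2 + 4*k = (k + 4)*(k^2 + k) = k*(k + 4)*(k + 1)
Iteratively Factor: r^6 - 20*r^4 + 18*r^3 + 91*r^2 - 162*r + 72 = (r - 1)*(r^5 + r^4 - 19*r^3 - r^2 + 90*r - 72) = (r - 1)*(r + 3)*(r^4 - 2*r^3 - 13*r^2 + 38*r - 24) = (r - 1)^2*(r + 3)*(r^3 - r^2 - 14*r + 24) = (r - 3)*(r - 1)^2*(r + 3)*(r^2 + 2*r - 8) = (r - 3)*(r - 1)^2*(r + 3)*(r + 4)*(r - 2)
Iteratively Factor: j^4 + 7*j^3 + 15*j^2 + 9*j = (j + 1)*(j^3 + 6*j^2 + 9*j) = (j + 1)*(j + 3)*(j^2 + 3*j) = j*(j + 1)*(j + 3)*(j + 3)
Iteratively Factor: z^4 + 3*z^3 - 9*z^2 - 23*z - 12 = (z + 4)*(z^3 - z^2 - 5*z - 3) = (z + 1)*(z + 4)*(z^2 - 2*z - 3) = (z + 1)^2*(z + 4)*(z - 3)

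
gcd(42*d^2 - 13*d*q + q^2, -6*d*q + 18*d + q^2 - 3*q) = -6*d + q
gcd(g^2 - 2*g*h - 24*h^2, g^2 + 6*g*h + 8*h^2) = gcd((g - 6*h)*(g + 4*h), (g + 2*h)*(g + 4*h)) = g + 4*h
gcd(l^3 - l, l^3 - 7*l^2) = l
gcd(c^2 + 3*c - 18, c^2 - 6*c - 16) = 1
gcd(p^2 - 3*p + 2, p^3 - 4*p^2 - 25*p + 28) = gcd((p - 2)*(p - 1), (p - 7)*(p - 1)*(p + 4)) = p - 1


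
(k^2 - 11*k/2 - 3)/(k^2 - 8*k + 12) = (k + 1/2)/(k - 2)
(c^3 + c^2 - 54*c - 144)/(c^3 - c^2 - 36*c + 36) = (c^2 - 5*c - 24)/(c^2 - 7*c + 6)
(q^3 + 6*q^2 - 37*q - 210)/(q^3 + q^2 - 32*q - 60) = (q + 7)/(q + 2)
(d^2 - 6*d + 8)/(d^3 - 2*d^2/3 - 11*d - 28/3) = 3*(d - 2)/(3*d^2 + 10*d + 7)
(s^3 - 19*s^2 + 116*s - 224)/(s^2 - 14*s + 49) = (s^2 - 12*s + 32)/(s - 7)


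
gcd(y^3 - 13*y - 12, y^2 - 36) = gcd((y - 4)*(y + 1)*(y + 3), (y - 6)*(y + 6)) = 1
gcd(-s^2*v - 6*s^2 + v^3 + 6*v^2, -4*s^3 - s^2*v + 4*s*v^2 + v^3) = s^2 - v^2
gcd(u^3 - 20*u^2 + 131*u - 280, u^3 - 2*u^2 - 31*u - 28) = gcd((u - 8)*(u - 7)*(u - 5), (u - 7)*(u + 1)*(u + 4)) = u - 7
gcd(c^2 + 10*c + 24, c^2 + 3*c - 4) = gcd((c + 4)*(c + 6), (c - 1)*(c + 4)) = c + 4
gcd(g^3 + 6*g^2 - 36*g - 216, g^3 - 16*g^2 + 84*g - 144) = g - 6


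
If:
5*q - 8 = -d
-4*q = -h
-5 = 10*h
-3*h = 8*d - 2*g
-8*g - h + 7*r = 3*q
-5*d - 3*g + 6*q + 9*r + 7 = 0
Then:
No Solution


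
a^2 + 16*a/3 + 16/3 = (a + 4/3)*(a + 4)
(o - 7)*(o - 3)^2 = o^3 - 13*o^2 + 51*o - 63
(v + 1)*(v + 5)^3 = v^4 + 16*v^3 + 90*v^2 + 200*v + 125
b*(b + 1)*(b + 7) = b^3 + 8*b^2 + 7*b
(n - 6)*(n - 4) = n^2 - 10*n + 24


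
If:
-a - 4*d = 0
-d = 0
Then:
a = 0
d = 0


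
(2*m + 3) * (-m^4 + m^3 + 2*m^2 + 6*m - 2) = -2*m^5 - m^4 + 7*m^3 + 18*m^2 + 14*m - 6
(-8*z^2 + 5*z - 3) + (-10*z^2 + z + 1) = -18*z^2 + 6*z - 2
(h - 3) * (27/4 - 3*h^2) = -3*h^3 + 9*h^2 + 27*h/4 - 81/4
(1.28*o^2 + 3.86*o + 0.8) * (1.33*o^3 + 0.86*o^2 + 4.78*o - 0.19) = 1.7024*o^5 + 6.2346*o^4 + 10.502*o^3 + 18.8956*o^2 + 3.0906*o - 0.152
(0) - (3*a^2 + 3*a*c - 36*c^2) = -3*a^2 - 3*a*c + 36*c^2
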